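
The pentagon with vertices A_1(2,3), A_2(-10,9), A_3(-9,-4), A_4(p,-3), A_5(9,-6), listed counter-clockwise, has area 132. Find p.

Write out the shoelace sum; only the two edges meeting at A_4 involve p:
2·Area = [((-9)·(-3) − p·(-4)) + (p·(-6) − 9·(-3))] + 208
       = -2·p + 262 = 264
⇒ p = -1.

-1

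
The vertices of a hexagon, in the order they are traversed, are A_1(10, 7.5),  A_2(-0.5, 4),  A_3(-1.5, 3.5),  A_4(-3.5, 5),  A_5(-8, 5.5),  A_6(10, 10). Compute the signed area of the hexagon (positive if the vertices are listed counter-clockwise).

-43.25

A_1→A_2: (10)(4) − (-0.5)(7.5) = 43.75
A_2→A_3: (-0.5)(3.5) − (-1.5)(4) = 4.25
A_3→A_4: (-1.5)(5) − (-3.5)(3.5) = 4.75
A_4→A_5: (-3.5)(5.5) − (-8)(5) = 20.75
A_5→A_6: (-8)(10) − (10)(5.5) = -135
A_6→A_1: (10)(7.5) − (10)(10) = -25
Σ = -86.5
Signed area = Σ/2 = -43.25 (negative ⇒ clockwise traversal).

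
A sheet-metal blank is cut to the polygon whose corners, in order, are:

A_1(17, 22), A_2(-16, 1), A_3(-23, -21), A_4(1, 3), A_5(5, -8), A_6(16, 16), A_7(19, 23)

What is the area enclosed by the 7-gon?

478

Apply Gauss's area formula: 2A = Σ (x_i·y_{i+1} − x_{i+1}·y_i), indices taken mod 7.
Cross-terms: 369, 359, -48, -23, 208, 64, 27  ⇒  Σ = 956
Area = |Σ|/2 = 478.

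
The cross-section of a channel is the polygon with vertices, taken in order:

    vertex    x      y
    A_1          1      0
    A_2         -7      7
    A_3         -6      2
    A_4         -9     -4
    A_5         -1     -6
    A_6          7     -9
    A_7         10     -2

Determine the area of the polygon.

128

Apply the shoelace formula: 2A = Σ (x_i·y_{i+1} − x_{i+1}·y_i), indices taken mod 7.
A_1→A_2: (1)(7) − (-7)(0) = 7
A_2→A_3: (-7)(2) − (-6)(7) = 28
A_3→A_4: (-6)(-4) − (-9)(2) = 42
A_4→A_5: (-9)(-6) − (-1)(-4) = 50
A_5→A_6: (-1)(-9) − (7)(-6) = 51
A_6→A_7: (7)(-2) − (10)(-9) = 76
A_7→A_1: (10)(0) − (1)(-2) = 2
Σ = 256
Area = |Σ|/2 = 128.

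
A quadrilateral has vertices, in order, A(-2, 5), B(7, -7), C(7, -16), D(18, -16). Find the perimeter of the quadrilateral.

|AB| = √((9)² + (-12)²) = √225 = 15
|BC| = √((0)² + (-9)²) = √81 = 9
|CD| = √((11)² + (0)²) = √121 = 11
|DA| = √((-20)² + (21)²) = √841 = 29
Perimeter = 15 + 9 + 11 + 29 = 64.

64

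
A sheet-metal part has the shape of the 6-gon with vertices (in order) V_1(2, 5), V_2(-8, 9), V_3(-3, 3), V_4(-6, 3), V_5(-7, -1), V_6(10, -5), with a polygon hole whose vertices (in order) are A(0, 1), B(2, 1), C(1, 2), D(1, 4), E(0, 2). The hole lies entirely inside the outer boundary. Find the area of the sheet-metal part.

Outer boundary:
Σ = (58) + (3) + (9) + (27) + (45) + (60) = 202
Area = |Σ|/2 = 101.
Hole:
Apply the surveyor's formula: 2A = Σ (x_i·y_{i+1} − x_{i+1}·y_i), indices taken mod 5.
Cross-terms: -2, 3, 2, 2, 0  ⇒  Σ = 5
Area = |Σ|/2 = 2.5.
Net area = 101 − 2.5 = 98.5.

98.5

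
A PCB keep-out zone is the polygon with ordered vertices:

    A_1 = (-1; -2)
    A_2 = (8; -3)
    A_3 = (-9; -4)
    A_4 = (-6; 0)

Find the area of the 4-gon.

26

Σ = (19) + (-59) + (-24) + (12) = -52
Area = |Σ|/2 = 26.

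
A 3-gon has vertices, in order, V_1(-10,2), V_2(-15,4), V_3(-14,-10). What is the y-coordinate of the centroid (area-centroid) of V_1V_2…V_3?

-4/3

Apply the shoelace formula. First the cross-terms c_i = x_i·y_{i+1} − x_{i+1}·y_i:
  -10, 206, -128  ⇒  2A = 68, A = 34.
Then Σ (y_i + y_{i+1})·c_i = -272, so ȳ = -272 / (6·34) = -4/3.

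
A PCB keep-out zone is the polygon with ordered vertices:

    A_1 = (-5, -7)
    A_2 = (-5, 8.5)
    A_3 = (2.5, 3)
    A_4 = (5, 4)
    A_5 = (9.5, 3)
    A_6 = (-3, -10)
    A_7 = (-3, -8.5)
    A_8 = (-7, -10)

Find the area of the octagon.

Apply the shoelace (surveyor's) formula: 2A = Σ (x_i·y_{i+1} − x_{i+1}·y_i), indices taken mod 8.
Cross-terms: -77.5, -36.25, -5, -23, -86, -4.5, -29.5, -1  ⇒  Σ = -262.75
Area = |Σ|/2 = 131.375.

131.375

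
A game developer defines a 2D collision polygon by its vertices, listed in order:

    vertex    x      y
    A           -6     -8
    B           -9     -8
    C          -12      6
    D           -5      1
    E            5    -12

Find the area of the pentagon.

Apply the shoelace (surveyor's) formula: 2A = Σ (x_i·y_{i+1} − x_{i+1}·y_i), indices taken mod 5.
Σ = (-24) + (-150) + (18) + (55) + (-112) = -213
Area = |Σ|/2 = 106.5.

106.5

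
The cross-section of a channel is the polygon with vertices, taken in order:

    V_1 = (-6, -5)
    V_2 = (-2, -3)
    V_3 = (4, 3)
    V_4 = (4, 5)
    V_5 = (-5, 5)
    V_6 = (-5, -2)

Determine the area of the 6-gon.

57.5

V_1→V_2: (-6)(-3) − (-2)(-5) = 8
V_2→V_3: (-2)(3) − (4)(-3) = 6
V_3→V_4: (4)(5) − (4)(3) = 8
V_4→V_5: (4)(5) − (-5)(5) = 45
V_5→V_6: (-5)(-2) − (-5)(5) = 35
V_6→V_1: (-5)(-5) − (-6)(-2) = 13
Σ = 115
Area = |Σ|/2 = 57.5.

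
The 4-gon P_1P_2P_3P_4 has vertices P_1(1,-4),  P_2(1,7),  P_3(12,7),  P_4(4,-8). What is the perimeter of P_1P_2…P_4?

44

|P_1P_2| = √((0)² + (11)²) = √121 = 11
|P_2P_3| = √((11)² + (0)²) = √121 = 11
|P_3P_4| = √((-8)² + (-15)²) = √289 = 17
|P_4P_1| = √((-3)² + (4)²) = √25 = 5
Perimeter = 11 + 11 + 17 + 5 = 44.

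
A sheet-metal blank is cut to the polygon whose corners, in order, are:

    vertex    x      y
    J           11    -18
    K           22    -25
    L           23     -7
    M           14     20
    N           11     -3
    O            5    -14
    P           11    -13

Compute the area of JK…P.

Σ = (121) + (421) + (558) + (-262) + (-139) + (89) + (-55) = 733
Area = |Σ|/2 = 366.5.

366.5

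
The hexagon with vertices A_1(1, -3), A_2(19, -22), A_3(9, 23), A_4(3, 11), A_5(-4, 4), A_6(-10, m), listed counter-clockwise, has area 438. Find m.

The doubled signed area Σ (x_i y_{i+1} − x_{i+1} y_i) is linear in m.
With m=0 it equals 826; the coefficient of m is -5 (from the two edges through A_6).
So -5·m + 826 = 2·438 = 876 ⇒ m = -10.

-10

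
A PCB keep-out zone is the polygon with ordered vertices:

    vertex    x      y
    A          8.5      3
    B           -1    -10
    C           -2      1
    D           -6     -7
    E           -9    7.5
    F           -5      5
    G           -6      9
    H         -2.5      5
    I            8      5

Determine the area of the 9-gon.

146

Apply the shoelace (surveyor's) formula: 2A = Σ (x_i·y_{i+1} − x_{i+1}·y_i), indices taken mod 9.
Cross-terms: -82, -21, 20, -108, -7.5, -15, -7.5, -52.5, -18.5  ⇒  Σ = -292
Area = |Σ|/2 = 146.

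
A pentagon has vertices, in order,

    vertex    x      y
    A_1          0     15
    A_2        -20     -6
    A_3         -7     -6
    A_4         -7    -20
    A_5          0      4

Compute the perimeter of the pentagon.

|A_1A_2| = √((-20)² + (-21)²) = √841 = 29
|A_2A_3| = √((13)² + (0)²) = √169 = 13
|A_3A_4| = √((0)² + (-14)²) = √196 = 14
|A_4A_5| = √((7)² + (24)²) = √625 = 25
|A_5A_1| = √((0)² + (11)²) = √121 = 11
Perimeter = 29 + 13 + 14 + 25 + 11 = 92.

92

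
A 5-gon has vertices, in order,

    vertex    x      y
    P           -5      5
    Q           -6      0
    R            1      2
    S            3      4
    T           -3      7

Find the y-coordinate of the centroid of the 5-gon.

239/69

Apply the surveyor's formula. First the cross-terms c_i = x_i·y_{i+1} − x_{i+1}·y_i:
  30, -12, -2, 33, 20  ⇒  2A = 69, A = 34.5.
Then Σ (y_i + y_{i+1})·c_i = 717, so ȳ = 717 / (6·34.5) = 239/69.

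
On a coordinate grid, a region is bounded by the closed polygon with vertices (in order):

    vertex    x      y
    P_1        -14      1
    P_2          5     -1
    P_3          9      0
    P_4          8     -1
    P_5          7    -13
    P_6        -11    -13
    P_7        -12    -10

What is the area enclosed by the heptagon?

260

Apply the shoelace formula: 2A = Σ (x_i·y_{i+1} − x_{i+1}·y_i), indices taken mod 7.
Σ = (9) + (9) + (-9) + (-97) + (-234) + (-46) + (-152) = -520
Area = |Σ|/2 = 260.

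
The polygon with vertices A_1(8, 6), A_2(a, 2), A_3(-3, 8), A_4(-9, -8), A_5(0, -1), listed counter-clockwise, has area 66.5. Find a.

Write out the shoelace sum; only the two edges meeting at A_2 involve a:
2·Area = [(8·2 − a·6) + (a·8 − (-3)·2)] + 113
       = 2·a + 135 = 133
⇒ a = -1.

-1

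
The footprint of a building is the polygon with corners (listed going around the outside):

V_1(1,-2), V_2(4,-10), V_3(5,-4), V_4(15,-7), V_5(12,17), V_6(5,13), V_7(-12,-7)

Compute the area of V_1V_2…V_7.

309.5

Apply Gauss's area formula: 2A = Σ (x_i·y_{i+1} − x_{i+1}·y_i), indices taken mod 7.
Σ = (-2) + (34) + (25) + (339) + (71) + (121) + (31) = 619
Area = |Σ|/2 = 309.5.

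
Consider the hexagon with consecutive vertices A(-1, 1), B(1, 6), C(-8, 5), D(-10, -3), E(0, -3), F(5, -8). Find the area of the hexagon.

81

Apply the shoelace formula: 2A = Σ (x_i·y_{i+1} − x_{i+1}·y_i), indices taken mod 6.
Σ = (-7) + (53) + (74) + (30) + (15) + (-3) = 162
Area = |Σ|/2 = 81.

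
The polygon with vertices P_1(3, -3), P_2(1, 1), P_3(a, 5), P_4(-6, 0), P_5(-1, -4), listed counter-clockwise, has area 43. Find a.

The doubled signed area Σ (x_i y_{i+1} − x_{i+1} y_i) is linear in a.
With a=0 it equals 80; the coefficient of a is -1 (from the two edges through P_3).
So -1·a + 80 = 2·43 = 86 ⇒ a = -6.

-6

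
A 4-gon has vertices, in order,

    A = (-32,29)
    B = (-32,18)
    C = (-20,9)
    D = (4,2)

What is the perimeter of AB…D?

96

|AB| = √((0)² + (-11)²) = √121 = 11
|BC| = √((12)² + (-9)²) = √225 = 15
|CD| = √((24)² + (-7)²) = √625 = 25
|DA| = √((-36)² + (27)²) = √2025 = 45
Perimeter = 11 + 15 + 25 + 45 = 96.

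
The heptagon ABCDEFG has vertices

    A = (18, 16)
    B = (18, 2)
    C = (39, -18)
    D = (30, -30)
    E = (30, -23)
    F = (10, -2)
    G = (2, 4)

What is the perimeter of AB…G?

124

|AB| = √((0)² + (-14)²) = √196 = 14
|BC| = √((21)² + (-20)²) = √841 = 29
|CD| = √((-9)² + (-12)²) = √225 = 15
|DE| = √((0)² + (7)²) = √49 = 7
|EF| = √((-20)² + (21)²) = √841 = 29
|FG| = √((-8)² + (6)²) = √100 = 10
|GA| = √((16)² + (12)²) = √400 = 20
Perimeter = 14 + 29 + 15 + 7 + 29 + 10 + 20 = 124.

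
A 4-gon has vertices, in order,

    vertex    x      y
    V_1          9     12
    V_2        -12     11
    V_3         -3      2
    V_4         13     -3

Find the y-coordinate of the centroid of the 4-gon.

335/57

Apply the shoelace (surveyor's) formula. First the cross-terms c_i = x_i·y_{i+1} − x_{i+1}·y_i:
  243, 9, -17, 183  ⇒  2A = 418, A = 209.
Then Σ (y_i + y_{i+1})·c_i = 7370, so ȳ = 7370 / (6·209) = 335/57.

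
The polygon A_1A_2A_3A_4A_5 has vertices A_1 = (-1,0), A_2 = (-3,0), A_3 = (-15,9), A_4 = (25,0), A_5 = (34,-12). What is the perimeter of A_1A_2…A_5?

|A_1A_2| = √((-2)² + (0)²) = √4 = 2
|A_2A_3| = √((-12)² + (9)²) = √225 = 15
|A_3A_4| = √((40)² + (-9)²) = √1681 = 41
|A_4A_5| = √((9)² + (-12)²) = √225 = 15
|A_5A_1| = √((-35)² + (12)²) = √1369 = 37
Perimeter = 2 + 15 + 41 + 15 + 37 = 110.

110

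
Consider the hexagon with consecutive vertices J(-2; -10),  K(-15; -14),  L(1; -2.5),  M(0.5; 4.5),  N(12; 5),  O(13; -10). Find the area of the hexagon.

225.625

Apply the shoelace (surveyor's) formula: 2A = Σ (x_i·y_{i+1} − x_{i+1}·y_i), indices taken mod 6.
Cross-terms: -122, 51.5, 5.75, -51.5, -185, -150  ⇒  Σ = -451.25
Area = |Σ|/2 = 225.625.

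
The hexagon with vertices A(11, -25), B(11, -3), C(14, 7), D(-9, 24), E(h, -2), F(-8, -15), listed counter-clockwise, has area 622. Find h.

-3

Write out the shoelace sum; only the two edges meeting at E involve h:
2·Area = [((-9)·(-2) − h·24) + (h·(-15) − (-8)·(-2))] + 1125
       = -39·h + 1127 = 1244
⇒ h = -3.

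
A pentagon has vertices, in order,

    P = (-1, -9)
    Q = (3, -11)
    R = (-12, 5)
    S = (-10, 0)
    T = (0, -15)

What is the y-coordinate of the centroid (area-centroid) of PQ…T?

Apply the shoelace (surveyor's) formula. First the cross-terms c_i = x_i·y_{i+1} − x_{i+1}·y_i:
  38, -117, 50, 150, -15  ⇒  2A = 106, A = 53.
Then Σ (y_i + y_{i+1})·c_i = -1698, so ȳ = -1698 / (6·53) = -283/53.

-283/53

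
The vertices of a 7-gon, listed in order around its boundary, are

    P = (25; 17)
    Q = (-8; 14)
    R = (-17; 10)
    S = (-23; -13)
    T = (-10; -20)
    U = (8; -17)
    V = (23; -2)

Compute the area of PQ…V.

1285.5

Apply the surveyor's formula: 2A = Σ (x_i·y_{i+1} − x_{i+1}·y_i), indices taken mod 7.
Cross-terms: 486, 158, 451, 330, 330, 375, 441  ⇒  Σ = 2571
Area = |Σ|/2 = 1285.5.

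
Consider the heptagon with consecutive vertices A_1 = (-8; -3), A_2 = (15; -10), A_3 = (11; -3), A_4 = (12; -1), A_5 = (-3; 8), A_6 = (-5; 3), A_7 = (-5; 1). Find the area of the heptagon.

Apply Gauss's area formula: 2A = Σ (x_i·y_{i+1} − x_{i+1}·y_i), indices taken mod 7.
Σ = (125) + (65) + (25) + (93) + (31) + (10) + (23) = 372
Area = |Σ|/2 = 186.

186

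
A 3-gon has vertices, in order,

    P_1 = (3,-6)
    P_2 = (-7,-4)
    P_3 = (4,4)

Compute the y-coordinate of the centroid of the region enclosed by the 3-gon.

-2

Apply the shoelace formula. First the cross-terms c_i = x_i·y_{i+1} − x_{i+1}·y_i:
  -54, -12, -36  ⇒  2A = -102, A = -51.
Then Σ (y_i + y_{i+1})·c_i = 612, so ȳ = 612 / (6·(-51)) = -2.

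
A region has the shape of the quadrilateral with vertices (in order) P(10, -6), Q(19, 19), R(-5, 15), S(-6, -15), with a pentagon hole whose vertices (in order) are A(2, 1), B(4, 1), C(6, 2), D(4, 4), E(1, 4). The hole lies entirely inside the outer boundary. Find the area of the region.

507

Outer boundary:
Cross-terms: 304, 380, 165, 186  ⇒  Σ = 1035
Area = |Σ|/2 = 517.5.
Hole:
Apply the shoelace (surveyor's) formula: 2A = Σ (x_i·y_{i+1} − x_{i+1}·y_i), indices taken mod 5.
Cross-terms: -2, 2, 16, 12, -7  ⇒  Σ = 21
Area = |Σ|/2 = 10.5.
Net area = 517.5 − 10.5 = 507.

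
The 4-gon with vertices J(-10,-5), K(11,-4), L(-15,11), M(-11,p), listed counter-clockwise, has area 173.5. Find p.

-3

The doubled signed area Σ (x_i y_{i+1} − x_{i+1} y_i) is linear in p.
With p=0 it equals 332; the coefficient of p is -5 (from the two edges through M).
So -5·p + 332 = 2·173.5 = 347 ⇒ p = -3.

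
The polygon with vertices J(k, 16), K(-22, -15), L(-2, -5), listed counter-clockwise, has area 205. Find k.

-1

The doubled signed area Σ (x_i y_{i+1} − x_{i+1} y_i) is linear in k.
With k=0 it equals 400; the coefficient of k is -10 (from the two edges through J).
So -10·k + 400 = 2·205 = 410 ⇒ k = -1.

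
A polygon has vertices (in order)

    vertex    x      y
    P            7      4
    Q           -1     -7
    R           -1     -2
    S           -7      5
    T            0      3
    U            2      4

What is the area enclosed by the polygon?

Apply Gauss's area formula: 2A = Σ (x_i·y_{i+1} − x_{i+1}·y_i), indices taken mod 6.
P→Q: (7)(-7) − (-1)(4) = -45
Q→R: (-1)(-2) − (-1)(-7) = -5
R→S: (-1)(5) − (-7)(-2) = -19
S→T: (-7)(3) − (0)(5) = -21
T→U: (0)(4) − (2)(3) = -6
U→P: (2)(4) − (7)(4) = -20
Σ = -116
Area = |Σ|/2 = 58.

58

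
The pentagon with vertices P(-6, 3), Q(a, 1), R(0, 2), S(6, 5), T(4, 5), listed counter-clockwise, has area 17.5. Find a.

-1

The doubled signed area Σ (x_i y_{i+1} − x_{i+1} y_i) is linear in a.
With a=0 it equals 34; the coefficient of a is -1 (from the two edges through Q).
So -1·a + 34 = 2·17.5 = 35 ⇒ a = -1.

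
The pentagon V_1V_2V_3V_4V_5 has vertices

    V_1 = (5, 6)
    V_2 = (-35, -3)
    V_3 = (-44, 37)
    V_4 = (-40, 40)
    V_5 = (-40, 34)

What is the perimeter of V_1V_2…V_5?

|V_1V_2| = √((-40)² + (-9)²) = √1681 = 41
|V_2V_3| = √((-9)² + (40)²) = √1681 = 41
|V_3V_4| = √((4)² + (3)²) = √25 = 5
|V_4V_5| = √((0)² + (-6)²) = √36 = 6
|V_5V_1| = √((45)² + (-28)²) = √2809 = 53
Perimeter = 41 + 41 + 5 + 6 + 53 = 146.

146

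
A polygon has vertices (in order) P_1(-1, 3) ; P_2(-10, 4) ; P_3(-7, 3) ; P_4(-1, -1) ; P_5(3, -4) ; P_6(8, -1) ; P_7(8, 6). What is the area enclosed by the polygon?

78

P_1→P_2: (-1)(4) − (-10)(3) = 26
P_2→P_3: (-10)(3) − (-7)(4) = -2
P_3→P_4: (-7)(-1) − (-1)(3) = 10
P_4→P_5: (-1)(-4) − (3)(-1) = 7
P_5→P_6: (3)(-1) − (8)(-4) = 29
P_6→P_7: (8)(6) − (8)(-1) = 56
P_7→P_1: (8)(3) − (-1)(6) = 30
Σ = 156
Area = |Σ|/2 = 78.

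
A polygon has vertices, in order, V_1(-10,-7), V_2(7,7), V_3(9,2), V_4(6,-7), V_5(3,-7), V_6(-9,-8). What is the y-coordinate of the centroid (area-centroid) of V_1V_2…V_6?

-298/135

Apply the surveyor's formula. First the cross-terms c_i = x_i·y_{i+1} − x_{i+1}·y_i:
  -21, -49, -75, -21, -87, -17  ⇒  2A = -270, A = -135.
Then Σ (y_i + y_{i+1})·c_i = 1788, so ȳ = 1788 / (6·(-135)) = -298/135.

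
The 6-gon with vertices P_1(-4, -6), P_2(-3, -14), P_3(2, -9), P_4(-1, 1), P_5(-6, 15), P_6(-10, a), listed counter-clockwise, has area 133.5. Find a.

The doubled signed area Σ (x_i y_{i+1} − x_{i+1} y_i) is linear in a.
With a=0 it equals 287; the coefficient of a is -2 (from the two edges through P_6).
So -2·a + 287 = 2·133.5 = 267 ⇒ a = 10.

10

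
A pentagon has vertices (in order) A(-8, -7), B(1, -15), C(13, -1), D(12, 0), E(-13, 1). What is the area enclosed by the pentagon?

222

Cross-terms: 127, 194, 12, 12, 99  ⇒  Σ = 444
Area = |Σ|/2 = 222.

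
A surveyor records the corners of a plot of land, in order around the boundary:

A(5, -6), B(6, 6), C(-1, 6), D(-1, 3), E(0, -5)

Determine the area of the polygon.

Apply Gauss's area formula: 2A = Σ (x_i·y_{i+1} − x_{i+1}·y_i), indices taken mod 5.
Cross-terms: 66, 42, 3, 5, 25  ⇒  Σ = 141
Area = |Σ|/2 = 70.5.

70.5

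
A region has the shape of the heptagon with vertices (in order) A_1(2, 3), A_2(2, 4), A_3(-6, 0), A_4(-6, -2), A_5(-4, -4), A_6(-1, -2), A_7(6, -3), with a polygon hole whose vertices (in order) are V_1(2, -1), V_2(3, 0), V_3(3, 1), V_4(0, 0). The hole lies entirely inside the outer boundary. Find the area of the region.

Outer boundary:
A_1→A_2: (2)(4) − (2)(3) = 2
A_2→A_3: (2)(0) − (-6)(4) = 24
A_3→A_4: (-6)(-2) − (-6)(0) = 12
A_4→A_5: (-6)(-4) − (-4)(-2) = 16
A_5→A_6: (-4)(-2) − (-1)(-4) = 4
A_6→A_7: (-1)(-3) − (6)(-2) = 15
A_7→A_1: (6)(3) − (2)(-3) = 24
Σ = 97
Area = |Σ|/2 = 48.5.
Hole:
Cross-terms: 3, 3, 0, 0  ⇒  Σ = 6
Area = |Σ|/2 = 3.
Net area = 48.5 − 3 = 45.5.

45.5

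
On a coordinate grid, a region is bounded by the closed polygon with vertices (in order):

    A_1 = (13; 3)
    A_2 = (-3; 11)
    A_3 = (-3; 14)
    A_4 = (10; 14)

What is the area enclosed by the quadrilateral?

Apply the shoelace formula: 2A = Σ (x_i·y_{i+1} − x_{i+1}·y_i), indices taken mod 4.
Σ = (152) + (-9) + (-182) + (-152) = -191
Area = |Σ|/2 = 95.5.

95.5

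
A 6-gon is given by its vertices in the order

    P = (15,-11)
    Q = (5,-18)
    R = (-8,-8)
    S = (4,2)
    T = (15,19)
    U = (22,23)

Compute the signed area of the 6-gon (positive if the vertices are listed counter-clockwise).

Apply Gauss's area formula: 2A = Σ (x_i·y_{i+1} − x_{i+1}·y_i), indices taken mod 6.
Cross-terms: -215, -184, 16, 46, -73, -587  ⇒  Σ = -997
Signed area = Σ/2 = -498.5 (negative ⇒ clockwise traversal).

-498.5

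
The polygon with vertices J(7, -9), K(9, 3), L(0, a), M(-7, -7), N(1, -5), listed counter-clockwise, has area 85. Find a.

Write out the shoelace sum; only the two edges meeting at L involve a:
2·Area = [(9·a − 0·3) + (0·(-7) − (-7)·a)] + 170
       = 16·a + 170 = 170
⇒ a = 0.

0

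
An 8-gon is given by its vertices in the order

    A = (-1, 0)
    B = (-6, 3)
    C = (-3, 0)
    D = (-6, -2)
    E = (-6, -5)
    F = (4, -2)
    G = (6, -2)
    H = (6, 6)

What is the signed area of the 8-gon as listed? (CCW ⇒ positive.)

60

Cross-terms: -3, 9, 6, 18, 32, 4, 48, 6  ⇒  Σ = 120
Signed area = Σ/2 = 60 (positive ⇒ counter-clockwise traversal).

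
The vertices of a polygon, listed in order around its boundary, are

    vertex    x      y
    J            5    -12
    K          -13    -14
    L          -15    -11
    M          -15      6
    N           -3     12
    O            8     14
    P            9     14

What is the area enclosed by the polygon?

520

Σ = (-226) + (-67) + (-255) + (-162) + (-138) + (-14) + (-178) = -1040
Area = |Σ|/2 = 520.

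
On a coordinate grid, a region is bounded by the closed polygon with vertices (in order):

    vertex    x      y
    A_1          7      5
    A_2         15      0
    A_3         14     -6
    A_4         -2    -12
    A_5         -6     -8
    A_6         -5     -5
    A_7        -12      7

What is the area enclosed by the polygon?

307.5

Apply Gauss's area formula: 2A = Σ (x_i·y_{i+1} − x_{i+1}·y_i), indices taken mod 7.
Cross-terms: -75, -90, -180, -56, -10, -95, -109  ⇒  Σ = -615
Area = |Σ|/2 = 307.5.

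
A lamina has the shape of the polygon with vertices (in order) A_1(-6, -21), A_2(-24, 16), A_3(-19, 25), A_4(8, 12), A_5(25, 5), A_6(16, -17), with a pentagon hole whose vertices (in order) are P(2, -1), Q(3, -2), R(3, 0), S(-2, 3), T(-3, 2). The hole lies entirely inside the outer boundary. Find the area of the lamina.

1254.5

Outer boundary:
Apply the shoelace (surveyor's) formula: 2A = Σ (x_i·y_{i+1} − x_{i+1}·y_i), indices taken mod 6.
Cross-terms: -600, -296, -428, -260, -505, -438  ⇒  Σ = -2527
Area = |Σ|/2 = 1263.5.
Hole:
Apply the shoelace (surveyor's) formula: 2A = Σ (x_i·y_{i+1} − x_{i+1}·y_i), indices taken mod 5.
Σ = (-1) + (6) + (9) + (5) + (-1) = 18
Area = |Σ|/2 = 9.
Net area = 1263.5 − 9 = 1254.5.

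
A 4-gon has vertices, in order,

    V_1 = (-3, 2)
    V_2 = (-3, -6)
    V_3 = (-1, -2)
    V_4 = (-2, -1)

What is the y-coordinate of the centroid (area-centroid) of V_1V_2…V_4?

Apply Gauss's area formula. First the cross-terms c_i = x_i·y_{i+1} − x_{i+1}·y_i:
  24, 0, -3, -7  ⇒  2A = 14, A = 7.
Then Σ (y_i + y_{i+1})·c_i = -94, so ȳ = -94 / (6·7) = -47/21.

-47/21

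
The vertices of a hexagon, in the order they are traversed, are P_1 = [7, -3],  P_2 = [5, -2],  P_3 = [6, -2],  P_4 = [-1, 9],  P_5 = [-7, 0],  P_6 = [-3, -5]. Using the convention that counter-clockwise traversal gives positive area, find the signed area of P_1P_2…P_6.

98.5

Σ = (1) + (2) + (52) + (63) + (35) + (44) = 197
Signed area = Σ/2 = 98.5 (positive ⇒ counter-clockwise traversal).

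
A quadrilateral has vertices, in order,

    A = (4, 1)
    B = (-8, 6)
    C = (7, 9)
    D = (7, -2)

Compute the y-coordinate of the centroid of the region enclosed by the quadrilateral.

85/18

Apply Gauss's area formula. First the cross-terms c_i = x_i·y_{i+1} − x_{i+1}·y_i:
  32, -114, -77, 15  ⇒  2A = -144, A = -72.
Then Σ (y_i + y_{i+1})·c_i = -2040, so ȳ = -2040 / (6·(-72)) = 85/18.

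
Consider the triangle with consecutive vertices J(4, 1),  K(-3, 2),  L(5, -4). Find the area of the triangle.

17

Apply the shoelace (surveyor's) formula: 2A = Σ (x_i·y_{i+1} − x_{i+1}·y_i), indices taken mod 3.
Σ = (11) + (2) + (21) = 34
Area = |Σ|/2 = 17.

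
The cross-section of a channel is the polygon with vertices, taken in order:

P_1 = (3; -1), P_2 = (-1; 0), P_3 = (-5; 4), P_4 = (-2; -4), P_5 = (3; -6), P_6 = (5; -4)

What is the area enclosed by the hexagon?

36

P_1→P_2: (3)(0) − (-1)(-1) = -1
P_2→P_3: (-1)(4) − (-5)(0) = -4
P_3→P_4: (-5)(-4) − (-2)(4) = 28
P_4→P_5: (-2)(-6) − (3)(-4) = 24
P_5→P_6: (3)(-4) − (5)(-6) = 18
P_6→P_1: (5)(-1) − (3)(-4) = 7
Σ = 72
Area = |Σ|/2 = 36.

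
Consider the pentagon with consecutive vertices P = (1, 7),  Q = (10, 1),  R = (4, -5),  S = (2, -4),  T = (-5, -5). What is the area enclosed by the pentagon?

Apply the shoelace (surveyor's) formula: 2A = Σ (x_i·y_{i+1} − x_{i+1}·y_i), indices taken mod 5.
Σ = (-69) + (-54) + (-6) + (-30) + (-30) = -189
Area = |Σ|/2 = 94.5.

94.5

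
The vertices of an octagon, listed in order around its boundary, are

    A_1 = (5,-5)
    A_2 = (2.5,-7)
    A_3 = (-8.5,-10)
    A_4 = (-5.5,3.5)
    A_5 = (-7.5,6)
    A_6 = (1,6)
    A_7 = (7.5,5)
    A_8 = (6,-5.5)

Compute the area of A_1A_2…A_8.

Cross-terms: -22.5, -84.5, -84.75, -6.75, -51, -40, -71.25, -2.5  ⇒  Σ = -363.25
Area = |Σ|/2 = 181.625.

181.625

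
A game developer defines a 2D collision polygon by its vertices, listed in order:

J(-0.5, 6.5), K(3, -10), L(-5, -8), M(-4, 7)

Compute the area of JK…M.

89

Σ = (-14.5) + (-74) + (-67) + (-22.5) = -178
Area = |Σ|/2 = 89.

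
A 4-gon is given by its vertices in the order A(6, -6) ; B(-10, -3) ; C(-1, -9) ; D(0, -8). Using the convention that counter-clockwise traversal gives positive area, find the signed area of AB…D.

Apply Gauss's area formula: 2A = Σ (x_i·y_{i+1} − x_{i+1}·y_i), indices taken mod 4.
Σ = (-78) + (87) + (8) + (48) = 65
Signed area = Σ/2 = 32.5 (positive ⇒ counter-clockwise traversal).

32.5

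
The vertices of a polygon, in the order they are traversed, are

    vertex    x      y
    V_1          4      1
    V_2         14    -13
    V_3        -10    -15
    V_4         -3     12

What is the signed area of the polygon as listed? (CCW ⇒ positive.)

Apply the shoelace formula: 2A = Σ (x_i·y_{i+1} − x_{i+1}·y_i), indices taken mod 4.
Σ = (-66) + (-340) + (-165) + (-51) = -622
Signed area = Σ/2 = -311 (negative ⇒ clockwise traversal).

-311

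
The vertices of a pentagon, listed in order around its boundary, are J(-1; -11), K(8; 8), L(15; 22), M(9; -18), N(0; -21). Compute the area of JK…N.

271

Apply the shoelace formula: 2A = Σ (x_i·y_{i+1} − x_{i+1}·y_i), indices taken mod 5.
Σ = (80) + (56) + (-468) + (-189) + (-21) = -542
Area = |Σ|/2 = 271.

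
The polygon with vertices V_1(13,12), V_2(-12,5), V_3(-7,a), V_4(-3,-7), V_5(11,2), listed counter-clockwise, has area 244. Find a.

The doubled signed area Σ (x_i y_{i+1} − x_{i+1} y_i) is linear in a.
With a=0 it equals 470; the coefficient of a is -9 (from the two edges through V_3).
So -9·a + 470 = 2·244 = 488 ⇒ a = -2.

-2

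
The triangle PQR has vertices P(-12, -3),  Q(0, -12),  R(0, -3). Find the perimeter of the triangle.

36

|PQ| = √((12)² + (-9)²) = √225 = 15
|QR| = √((0)² + (9)²) = √81 = 9
|RP| = √((-12)² + (0)²) = √144 = 12
Perimeter = 15 + 9 + 12 = 36.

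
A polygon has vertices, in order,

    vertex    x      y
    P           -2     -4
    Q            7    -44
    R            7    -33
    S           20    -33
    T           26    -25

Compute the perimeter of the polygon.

110

|PQ| = √((9)² + (-40)²) = √1681 = 41
|QR| = √((0)² + (11)²) = √121 = 11
|RS| = √((13)² + (0)²) = √169 = 13
|ST| = √((6)² + (8)²) = √100 = 10
|TP| = √((-28)² + (21)²) = √1225 = 35
Perimeter = 41 + 11 + 13 + 10 + 35 = 110.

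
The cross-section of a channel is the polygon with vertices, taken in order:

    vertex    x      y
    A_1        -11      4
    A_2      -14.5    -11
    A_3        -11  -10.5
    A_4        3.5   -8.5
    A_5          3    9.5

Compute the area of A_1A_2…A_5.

257.875

Apply Gauss's area formula: 2A = Σ (x_i·y_{i+1} − x_{i+1}·y_i), indices taken mod 5.
Σ = (179) + (31.25) + (130.25) + (58.75) + (116.5) = 515.75
Area = |Σ|/2 = 257.875.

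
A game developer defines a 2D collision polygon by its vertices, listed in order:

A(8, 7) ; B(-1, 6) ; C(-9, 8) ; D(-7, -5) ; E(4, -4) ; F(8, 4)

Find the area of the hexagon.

161

Apply the shoelace formula: 2A = Σ (x_i·y_{i+1} − x_{i+1}·y_i), indices taken mod 6.
Σ = (55) + (46) + (101) + (48) + (48) + (24) = 322
Area = |Σ|/2 = 161.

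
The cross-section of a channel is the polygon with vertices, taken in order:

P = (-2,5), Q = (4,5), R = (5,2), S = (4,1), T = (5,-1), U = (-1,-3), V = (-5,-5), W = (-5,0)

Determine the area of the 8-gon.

Cross-terms: -30, -17, -3, -9, -16, -10, -25, -25  ⇒  Σ = -135
Area = |Σ|/2 = 67.5.

67.5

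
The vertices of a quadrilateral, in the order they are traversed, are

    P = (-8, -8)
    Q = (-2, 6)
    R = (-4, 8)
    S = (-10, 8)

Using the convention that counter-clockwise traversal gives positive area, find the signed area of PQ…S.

Apply the surveyor's formula: 2A = Σ (x_i·y_{i+1} − x_{i+1}·y_i), indices taken mod 4.
Σ = (-64) + (8) + (48) + (144) = 136
Signed area = Σ/2 = 68 (positive ⇒ counter-clockwise traversal).

68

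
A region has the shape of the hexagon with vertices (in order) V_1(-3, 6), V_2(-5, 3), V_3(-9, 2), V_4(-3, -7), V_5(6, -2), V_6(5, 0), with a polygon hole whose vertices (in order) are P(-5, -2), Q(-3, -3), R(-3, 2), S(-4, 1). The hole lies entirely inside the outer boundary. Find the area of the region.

Outer boundary:
Cross-terms: 21, 17, 69, 48, 10, 30  ⇒  Σ = 195
Area = |Σ|/2 = 97.5.
Hole:
Σ = (9) + (-15) + (5) + (13) = 12
Area = |Σ|/2 = 6.
Net area = 97.5 − 6 = 91.5.

91.5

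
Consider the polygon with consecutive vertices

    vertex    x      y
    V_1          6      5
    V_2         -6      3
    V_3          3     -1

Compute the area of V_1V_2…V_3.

Σ = (48) + (-3) + (21) = 66
Area = |Σ|/2 = 33.

33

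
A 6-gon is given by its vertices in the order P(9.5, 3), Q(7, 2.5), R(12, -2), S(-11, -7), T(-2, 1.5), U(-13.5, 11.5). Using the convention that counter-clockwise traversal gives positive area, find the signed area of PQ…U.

-165.125

Apply the shoelace formula: 2A = Σ (x_i·y_{i+1} − x_{i+1}·y_i), indices taken mod 6.
Σ = (2.75) + (-44) + (-106) + (-30.5) + (-2.75) + (-149.75) = -330.25
Signed area = Σ/2 = -165.125 (negative ⇒ clockwise traversal).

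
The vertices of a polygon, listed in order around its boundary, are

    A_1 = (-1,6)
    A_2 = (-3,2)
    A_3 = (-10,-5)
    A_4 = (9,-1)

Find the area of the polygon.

79.5

Apply the surveyor's formula: 2A = Σ (x_i·y_{i+1} − x_{i+1}·y_i), indices taken mod 4.
Cross-terms: 16, 35, 55, 53  ⇒  Σ = 159
Area = |Σ|/2 = 79.5.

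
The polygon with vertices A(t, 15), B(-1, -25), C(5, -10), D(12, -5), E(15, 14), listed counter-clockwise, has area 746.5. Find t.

-20

The doubled signed area Σ (x_i y_{i+1} − x_{i+1} y_i) is linear in t.
With t=0 it equals 713; the coefficient of t is -39 (from the two edges through A).
So -39·t + 713 = 2·746.5 = 1493 ⇒ t = -20.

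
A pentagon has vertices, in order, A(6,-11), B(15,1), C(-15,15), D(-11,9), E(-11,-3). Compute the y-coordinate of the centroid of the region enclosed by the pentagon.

Apply the surveyor's formula. First the cross-terms c_i = x_i·y_{i+1} − x_{i+1}·y_i:
  171, 240, 30, 132, 139  ⇒  2A = 712, A = 356.
Then Σ (y_i + y_{i+1})·c_i = 1696, so ȳ = 1696 / (6·356) = 212/267.

212/267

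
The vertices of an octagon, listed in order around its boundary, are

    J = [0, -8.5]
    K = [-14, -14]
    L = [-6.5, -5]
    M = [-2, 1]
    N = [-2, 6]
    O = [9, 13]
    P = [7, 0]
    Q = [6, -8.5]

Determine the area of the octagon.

224

Apply the shoelace formula: 2A = Σ (x_i·y_{i+1} − x_{i+1}·y_i), indices taken mod 8.
Cross-terms: -119, -21, -16.5, -10, -80, -91, -59.5, -51  ⇒  Σ = -448
Area = |Σ|/2 = 224.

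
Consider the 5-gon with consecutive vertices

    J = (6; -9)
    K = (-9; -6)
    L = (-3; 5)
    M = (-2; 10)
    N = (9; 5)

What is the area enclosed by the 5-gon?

205.5

Apply Gauss's area formula: 2A = Σ (x_i·y_{i+1} − x_{i+1}·y_i), indices taken mod 5.
Σ = (-117) + (-63) + (-20) + (-100) + (-111) = -411
Area = |Σ|/2 = 205.5.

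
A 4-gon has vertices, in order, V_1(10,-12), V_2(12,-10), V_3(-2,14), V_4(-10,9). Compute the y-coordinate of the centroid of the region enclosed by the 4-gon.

195/86

Apply Gauss's area formula. First the cross-terms c_i = x_i·y_{i+1} − x_{i+1}·y_i:
  44, 148, 122, 30  ⇒  2A = 344, A = 172.
Then Σ (y_i + y_{i+1})·c_i = 2340, so ȳ = 2340 / (6·172) = 195/86.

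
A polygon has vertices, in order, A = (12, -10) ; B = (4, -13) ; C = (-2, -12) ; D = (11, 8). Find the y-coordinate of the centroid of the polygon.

Apply Gauss's area formula. First the cross-terms c_i = x_i·y_{i+1} − x_{i+1}·y_i:
  -116, -74, 116, -206  ⇒  2A = -280, A = -140.
Then Σ (y_i + y_{i+1})·c_i = 4466, so ȳ = 4466 / (6·(-140)) = -319/60.

-319/60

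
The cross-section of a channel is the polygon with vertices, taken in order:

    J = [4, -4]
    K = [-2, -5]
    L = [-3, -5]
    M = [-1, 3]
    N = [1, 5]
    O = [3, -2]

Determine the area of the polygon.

Cross-terms: -28, -5, -14, -8, -17, -4  ⇒  Σ = -76
Area = |Σ|/2 = 38.

38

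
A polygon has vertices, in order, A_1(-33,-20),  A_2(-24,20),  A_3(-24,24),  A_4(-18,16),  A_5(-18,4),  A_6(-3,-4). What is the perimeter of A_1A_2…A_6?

118

|A_1A_2| = √((9)² + (40)²) = √1681 = 41
|A_2A_3| = √((0)² + (4)²) = √16 = 4
|A_3A_4| = √((6)² + (-8)²) = √100 = 10
|A_4A_5| = √((0)² + (-12)²) = √144 = 12
|A_5A_6| = √((15)² + (-8)²) = √289 = 17
|A_6A_1| = √((-30)² + (-16)²) = √1156 = 34
Perimeter = 41 + 4 + 10 + 12 + 17 + 34 = 118.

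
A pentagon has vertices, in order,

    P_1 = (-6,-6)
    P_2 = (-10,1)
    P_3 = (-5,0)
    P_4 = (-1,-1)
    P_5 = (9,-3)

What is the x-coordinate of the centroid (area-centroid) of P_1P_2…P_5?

Apply the shoelace formula. First the cross-terms c_i = x_i·y_{i+1} − x_{i+1}·y_i:
  -66, 5, 5, 12, -72  ⇒  2A = -116, A = -58.
Then Σ (x_i + x_{i+1})·c_i = 831, so x̄ = 831 / (6·(-58)) = -277/116.

-277/116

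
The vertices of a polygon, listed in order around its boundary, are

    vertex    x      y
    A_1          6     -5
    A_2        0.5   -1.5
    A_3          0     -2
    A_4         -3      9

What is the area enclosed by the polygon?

26.25

Apply the surveyor's formula: 2A = Σ (x_i·y_{i+1} − x_{i+1}·y_i), indices taken mod 4.
A_1→A_2: (6)(-1.5) − (0.5)(-5) = -6.5
A_2→A_3: (0.5)(-2) − (0)(-1.5) = -1
A_3→A_4: (0)(9) − (-3)(-2) = -6
A_4→A_1: (-3)(-5) − (6)(9) = -39
Σ = -52.5
Area = |Σ|/2 = 26.25.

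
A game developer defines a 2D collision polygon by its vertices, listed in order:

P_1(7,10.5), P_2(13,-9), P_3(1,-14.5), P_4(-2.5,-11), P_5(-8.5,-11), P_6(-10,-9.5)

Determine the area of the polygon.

Apply Gauss's area formula: 2A = Σ (x_i·y_{i+1} − x_{i+1}·y_i), indices taken mod 6.
Σ = (-199.5) + (-179.5) + (-47.25) + (-66) + (-29.25) + (-38.5) = -560
Area = |Σ|/2 = 280.

280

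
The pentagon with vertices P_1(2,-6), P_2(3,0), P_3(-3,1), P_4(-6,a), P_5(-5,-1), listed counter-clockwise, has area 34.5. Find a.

Write out the shoelace sum; only the two edges meeting at P_4 involve a:
2·Area = [((-3)·a − (-6)·1) + ((-6)·(-1) − (-5)·a)] + 53
       = 2·a + 65 = 69
⇒ a = 2.

2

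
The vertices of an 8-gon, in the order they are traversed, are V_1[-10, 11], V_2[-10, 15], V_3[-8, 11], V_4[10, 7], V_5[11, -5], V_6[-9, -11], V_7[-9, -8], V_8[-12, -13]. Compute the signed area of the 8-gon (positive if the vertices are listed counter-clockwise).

Apply the shoelace formula: 2A = Σ (x_i·y_{i+1} − x_{i+1}·y_i), indices taken mod 8.
Σ = (-40) + (10) + (-166) + (-127) + (-166) + (-27) + (21) + (-262) = -757
Signed area = Σ/2 = -378.5 (negative ⇒ clockwise traversal).

-378.5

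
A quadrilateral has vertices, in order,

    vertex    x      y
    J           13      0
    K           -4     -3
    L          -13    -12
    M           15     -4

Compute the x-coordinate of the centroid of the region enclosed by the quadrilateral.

Apply the shoelace (surveyor's) formula. First the cross-terms c_i = x_i·y_{i+1} − x_{i+1}·y_i:
  -39, 9, 232, 52  ⇒  2A = 254, A = 127.
Then Σ (x_i + x_{i+1})·c_i = 1416, so x̄ = 1416 / (6·127) = 236/127.

236/127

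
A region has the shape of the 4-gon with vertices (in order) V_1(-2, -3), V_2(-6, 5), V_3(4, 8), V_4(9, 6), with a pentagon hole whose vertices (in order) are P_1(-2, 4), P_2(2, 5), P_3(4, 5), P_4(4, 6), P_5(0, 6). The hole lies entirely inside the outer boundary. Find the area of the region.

Outer boundary:
Σ = (-28) + (-68) + (-48) + (-15) = -159
Area = |Σ|/2 = 79.5.
Hole:
Apply the surveyor's formula: 2A = Σ (x_i·y_{i+1} − x_{i+1}·y_i), indices taken mod 5.
P_1→P_2: (-2)(5) − (2)(4) = -18
P_2→P_3: (2)(5) − (4)(5) = -10
P_3→P_4: (4)(6) − (4)(5) = 4
P_4→P_5: (4)(6) − (0)(6) = 24
P_5→P_1: (0)(4) − (-2)(6) = 12
Σ = 12
Area = |Σ|/2 = 6.
Net area = 79.5 − 6 = 73.5.

73.5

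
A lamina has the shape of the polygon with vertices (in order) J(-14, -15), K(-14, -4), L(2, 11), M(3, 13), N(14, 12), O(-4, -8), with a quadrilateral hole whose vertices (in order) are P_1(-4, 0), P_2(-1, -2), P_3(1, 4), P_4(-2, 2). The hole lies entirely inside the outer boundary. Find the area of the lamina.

272.5

Outer boundary:
Apply the shoelace (surveyor's) formula: 2A = Σ (x_i·y_{i+1} − x_{i+1}·y_i), indices taken mod 6.
Σ = (-154) + (-146) + (-7) + (-146) + (-64) + (-52) = -569
Area = |Σ|/2 = 284.5.
Hole:
Apply Gauss's area formula: 2A = Σ (x_i·y_{i+1} − x_{i+1}·y_i), indices taken mod 4.
Σ = (8) + (-2) + (10) + (8) = 24
Area = |Σ|/2 = 12.
Net area = 284.5 − 12 = 272.5.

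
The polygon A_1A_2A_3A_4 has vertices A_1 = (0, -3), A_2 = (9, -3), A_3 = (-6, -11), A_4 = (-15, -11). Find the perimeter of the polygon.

|A_1A_2| = √((9)² + (0)²) = √81 = 9
|A_2A_3| = √((-15)² + (-8)²) = √289 = 17
|A_3A_4| = √((-9)² + (0)²) = √81 = 9
|A_4A_1| = √((15)² + (8)²) = √289 = 17
Perimeter = 9 + 17 + 9 + 17 = 52.

52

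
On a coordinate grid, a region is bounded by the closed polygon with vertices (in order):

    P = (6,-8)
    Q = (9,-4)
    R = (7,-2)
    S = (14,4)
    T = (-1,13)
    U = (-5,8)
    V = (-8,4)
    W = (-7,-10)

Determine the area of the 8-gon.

312.5

Apply the shoelace (surveyor's) formula: 2A = Σ (x_i·y_{i+1} − x_{i+1}·y_i), indices taken mod 8.
Cross-terms: 48, 10, 56, 186, 57, 44, 108, 116  ⇒  Σ = 625
Area = |Σ|/2 = 312.5.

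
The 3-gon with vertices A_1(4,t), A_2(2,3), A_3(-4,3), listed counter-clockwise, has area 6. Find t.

1

The doubled signed area Σ (x_i y_{i+1} − x_{i+1} y_i) is linear in t.
With t=0 it equals 18; the coefficient of t is -6 (from the two edges through A_1).
So -6·t + 18 = 2·6 = 12 ⇒ t = 1.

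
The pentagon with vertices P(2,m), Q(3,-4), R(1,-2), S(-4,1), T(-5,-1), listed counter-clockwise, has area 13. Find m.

-4

Write out the shoelace sum; only the two edges meeting at P involve m:
2·Area = [((-5)·m − 2·(-1)) + (2·(-4) − 3·m)] + 0
       = -8·m + -6 = 26
⇒ m = -4.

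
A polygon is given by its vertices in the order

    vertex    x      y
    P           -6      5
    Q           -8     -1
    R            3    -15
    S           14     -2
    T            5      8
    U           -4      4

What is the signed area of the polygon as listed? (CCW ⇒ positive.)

Apply the shoelace (surveyor's) formula: 2A = Σ (x_i·y_{i+1} − x_{i+1}·y_i), indices taken mod 6.
Σ = (46) + (123) + (204) + (122) + (52) + (4) = 551
Signed area = Σ/2 = 275.5 (positive ⇒ counter-clockwise traversal).

275.5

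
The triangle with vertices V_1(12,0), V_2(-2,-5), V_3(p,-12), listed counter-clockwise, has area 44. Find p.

Write out the shoelace sum; only the two edges meeting at V_3 involve p:
2·Area = [((-2)·(-12) − p·(-5)) + (p·0 − 12·(-12))] + -60
       = 5·p + 108 = 88
⇒ p = -4.

-4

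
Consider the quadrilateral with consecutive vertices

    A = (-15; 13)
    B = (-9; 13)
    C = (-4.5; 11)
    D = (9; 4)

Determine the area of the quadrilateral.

Σ = (-78) + (-40.5) + (-117) + (177) = -58.5
Area = |Σ|/2 = 29.25.

29.25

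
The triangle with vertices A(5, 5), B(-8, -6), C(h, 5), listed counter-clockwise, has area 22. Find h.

Write out the shoelace sum; only the two edges meeting at C involve h:
2·Area = [((-8)·5 − h·(-6)) + (h·5 − 5·5)] + 10
       = 11·h + -55 = 44
⇒ h = 9.

9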